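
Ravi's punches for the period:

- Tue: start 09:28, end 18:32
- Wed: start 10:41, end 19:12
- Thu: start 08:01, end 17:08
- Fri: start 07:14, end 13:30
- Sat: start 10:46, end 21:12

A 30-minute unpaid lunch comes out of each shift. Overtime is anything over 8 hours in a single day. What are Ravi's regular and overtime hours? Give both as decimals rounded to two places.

Tue: 09:28–18:32 = 9 h 4 min; less 30 min break → 8 h 34 min
Wed: 10:41–19:12 = 8 h 31 min; less 30 min break → 8 h 1 min
Thu: 08:01–17:08 = 9 h 7 min; less 30 min break → 8 h 37 min
Fri: 07:14–13:30 = 6 h 16 min; less 30 min break → 5 h 46 min
Sat: 10:46–21:12 = 10 h 26 min; less 30 min break → 9 h 56 min
Tue reg 8 h 0 min / OT 0 h 34 min; Wed reg 8 h 0 min / OT 0 h 1 min; Thu reg 8 h 0 min / OT 0 h 37 min; Fri reg 5 h 46 min / OT 0 h 0 min; Sat reg 8 h 0 min / OT 1 h 56 min.
Totals: regular 37 h 46 min, overtime 3 h 8 min.

Regular 37.77 hours, overtime 3.13 hours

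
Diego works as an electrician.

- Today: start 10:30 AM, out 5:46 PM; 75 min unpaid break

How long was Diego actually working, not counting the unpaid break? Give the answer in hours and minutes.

Today: 10:30 AM–5:46 PM = 7 h 16 min; less 75 min break → 6 h 1 min

6 h 1 min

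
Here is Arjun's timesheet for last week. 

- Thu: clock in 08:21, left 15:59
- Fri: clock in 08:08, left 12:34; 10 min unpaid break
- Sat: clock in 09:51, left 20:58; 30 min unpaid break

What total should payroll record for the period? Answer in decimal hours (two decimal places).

Thu: 08:21–15:59 = 7 h 38 min
Fri: 08:08–12:34 = 4 h 26 min; less 10 min break → 4 h 16 min
Sat: 09:51–20:58 = 11 h 7 min; less 30 min break → 10 h 37 min
Total: 7 h 38 min + 4 h 16 min + 10 h 37 min = 22 h 31 min.

22.52 hours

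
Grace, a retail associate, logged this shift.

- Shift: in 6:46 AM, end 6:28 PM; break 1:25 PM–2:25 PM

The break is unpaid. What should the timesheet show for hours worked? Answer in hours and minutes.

Shift: 6:46 AM–6:28 PM = 11 h 42 min; less 60 min break → 10 h 42 min

10 h 42 min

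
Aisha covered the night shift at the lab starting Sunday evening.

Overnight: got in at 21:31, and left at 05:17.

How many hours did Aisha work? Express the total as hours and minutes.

7 h 46 min

Overnight: 21:31 → midnight = 2 h 29 min; midnight → 05:17 = 5 h 17 min; span 7 h 46 min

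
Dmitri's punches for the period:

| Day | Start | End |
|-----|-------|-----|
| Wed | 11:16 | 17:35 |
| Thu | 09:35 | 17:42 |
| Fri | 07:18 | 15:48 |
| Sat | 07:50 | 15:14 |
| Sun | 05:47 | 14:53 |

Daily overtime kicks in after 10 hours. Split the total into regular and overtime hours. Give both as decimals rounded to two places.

Wed: 11:16–17:35 = 6 h 19 min
Thu: 09:35–17:42 = 8 h 7 min
Fri: 07:18–15:48 = 8 h 30 min
Sat: 07:50–15:14 = 7 h 24 min
Sun: 05:47–14:53 = 9 h 6 min
Wed reg 6 h 19 min / OT 0 h 0 min; Thu reg 8 h 7 min / OT 0 h 0 min; Fri reg 8 h 30 min / OT 0 h 0 min; Sat reg 7 h 24 min / OT 0 h 0 min; Sun reg 9 h 6 min / OT 0 h 0 min.
Totals: regular 39 h 26 min, overtime 0 h 0 min.

Regular 39.43 hours, overtime 0.00 hours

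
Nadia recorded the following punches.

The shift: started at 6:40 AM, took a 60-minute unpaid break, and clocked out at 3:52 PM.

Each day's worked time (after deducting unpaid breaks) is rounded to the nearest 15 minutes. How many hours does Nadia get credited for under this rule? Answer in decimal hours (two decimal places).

The shift: 6:40 AM–3:52 PM = 9 h 12 min − 60 min = 8 h 12 min → rounds to 8 h 15 min

8.25 hours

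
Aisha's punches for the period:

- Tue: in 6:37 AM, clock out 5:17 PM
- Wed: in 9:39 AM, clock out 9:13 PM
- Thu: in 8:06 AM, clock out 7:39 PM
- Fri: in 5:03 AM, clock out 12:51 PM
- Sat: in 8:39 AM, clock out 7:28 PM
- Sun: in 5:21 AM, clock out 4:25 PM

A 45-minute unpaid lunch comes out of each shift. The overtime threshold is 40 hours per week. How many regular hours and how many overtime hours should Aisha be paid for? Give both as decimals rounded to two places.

Regular 40.00 hours, overtime 18.97 hours

Tue: 6:37 AM–5:17 PM = 10 h 40 min; less 45 min break → 9 h 55 min
Wed: 9:39 AM–9:13 PM = 11 h 34 min; less 45 min break → 10 h 49 min
Thu: 8:06 AM–7:39 PM = 11 h 33 min; less 45 min break → 10 h 48 min
Fri: 5:03 AM–12:51 PM = 7 h 48 min; less 45 min break → 7 h 3 min
Sat: 8:39 AM–7:28 PM = 10 h 49 min; less 45 min break → 10 h 4 min
Sun: 5:21 AM–4:25 PM = 11 h 4 min; less 45 min break → 10 h 19 min
Total worked: 58 h 58 min = 58.97 h.
Threshold 40 h → overtime 18 h 58 min, regular 40 h 0 min.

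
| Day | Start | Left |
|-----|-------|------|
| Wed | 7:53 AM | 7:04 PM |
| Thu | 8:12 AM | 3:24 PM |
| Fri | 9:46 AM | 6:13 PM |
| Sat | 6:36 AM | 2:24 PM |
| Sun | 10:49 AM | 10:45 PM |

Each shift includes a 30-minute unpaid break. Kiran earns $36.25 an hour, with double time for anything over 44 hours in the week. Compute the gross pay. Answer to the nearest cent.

$1599.83

Wed: 7:53 AM–7:04 PM = 11 h 11 min; less 30 min break → 10 h 41 min
Thu: 8:12 AM–3:24 PM = 7 h 12 min; less 30 min break → 6 h 42 min
Fri: 9:46 AM–6:13 PM = 8 h 27 min; less 30 min break → 7 h 57 min
Sat: 6:36 AM–2:24 PM = 7 h 48 min; less 30 min break → 7 h 18 min
Sun: 10:49 AM–10:45 PM = 11 h 56 min; less 30 min break → 11 h 26 min
Total worked: 44 h 4 min = 2644 min.
Regular 44 h 0 min = 2640 min at $36.25/h; overtime 0 h 4 min = 4 min at $72.50/h.
Pay = (2640 × $36.25 + 4 × $72.50) ÷ 60 = $1599.83.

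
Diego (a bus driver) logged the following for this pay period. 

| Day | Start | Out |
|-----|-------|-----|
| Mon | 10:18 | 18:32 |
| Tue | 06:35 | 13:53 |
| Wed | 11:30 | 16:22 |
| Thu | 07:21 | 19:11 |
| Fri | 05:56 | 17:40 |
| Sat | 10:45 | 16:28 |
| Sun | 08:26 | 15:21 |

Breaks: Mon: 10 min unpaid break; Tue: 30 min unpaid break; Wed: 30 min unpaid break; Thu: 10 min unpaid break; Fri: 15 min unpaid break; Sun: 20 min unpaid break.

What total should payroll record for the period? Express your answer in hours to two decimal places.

Mon: 10:18–18:32 = 8 h 14 min; less 10 min break → 8 h 4 min
Tue: 06:35–13:53 = 7 h 18 min; less 30 min break → 6 h 48 min
Wed: 11:30–16:22 = 4 h 52 min; less 30 min break → 4 h 22 min
Thu: 07:21–19:11 = 11 h 50 min; less 10 min break → 11 h 40 min
Fri: 05:56–17:40 = 11 h 44 min; less 15 min break → 11 h 29 min
Sat: 10:45–16:28 = 5 h 43 min
Sun: 08:26–15:21 = 6 h 55 min; less 20 min break → 6 h 35 min
Total: 8 h 4 min + 6 h 48 min + 4 h 22 min + 11 h 40 min + 11 h 29 min + 5 h 43 min + 6 h 35 min = 54 h 41 min.

54.68 hours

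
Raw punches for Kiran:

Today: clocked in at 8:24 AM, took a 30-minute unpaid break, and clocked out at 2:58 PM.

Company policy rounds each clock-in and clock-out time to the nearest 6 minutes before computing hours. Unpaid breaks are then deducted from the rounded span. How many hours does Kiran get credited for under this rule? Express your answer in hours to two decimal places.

Today: in 8:24 AM→8:24 AM, out 2:58 PM→3:00 PM; 6 h 36 min − 30 min = 6 h 6 min

6.10 hours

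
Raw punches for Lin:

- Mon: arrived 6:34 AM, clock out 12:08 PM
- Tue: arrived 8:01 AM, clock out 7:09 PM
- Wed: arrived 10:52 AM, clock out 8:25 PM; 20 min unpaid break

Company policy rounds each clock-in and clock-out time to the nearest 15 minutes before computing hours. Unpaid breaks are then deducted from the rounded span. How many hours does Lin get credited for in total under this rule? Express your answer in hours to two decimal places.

Mon: in 6:34 AM→6:30 AM, out 12:08 PM→12:15 PM; 5 h 45 min
Tue: in 8:01 AM→8:00 AM, out 7:09 PM→7:15 PM; 11 h 15 min
Wed: in 10:52 AM→10:45 AM, out 8:25 PM→8:30 PM; 9 h 45 min − 20 min = 9 h 25 min
Total credited: 26 h 25 min.

26.42 hours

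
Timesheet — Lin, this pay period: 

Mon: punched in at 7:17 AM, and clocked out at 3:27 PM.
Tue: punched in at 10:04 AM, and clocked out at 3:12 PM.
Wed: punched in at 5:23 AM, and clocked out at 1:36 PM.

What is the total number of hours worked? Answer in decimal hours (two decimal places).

Mon: 7:17 AM–3:27 PM = 8 h 10 min
Tue: 10:04 AM–3:12 PM = 5 h 8 min
Wed: 5:23 AM–1:36 PM = 8 h 13 min
Total: 8 h 10 min + 5 h 8 min + 8 h 13 min = 21 h 31 min.

21.52 hours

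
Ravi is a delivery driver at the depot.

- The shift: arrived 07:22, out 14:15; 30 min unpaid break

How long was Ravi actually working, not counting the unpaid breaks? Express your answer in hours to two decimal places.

6.38 hours

The shift: 07:22–14:15 = 6 h 53 min; less 30 min break → 6 h 23 min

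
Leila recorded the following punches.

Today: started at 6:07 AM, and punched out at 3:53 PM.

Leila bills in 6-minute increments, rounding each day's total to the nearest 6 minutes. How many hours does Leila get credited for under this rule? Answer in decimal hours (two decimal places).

Today: 6:07 AM–3:53 PM = 9 h 46 min → rounds to 9 h 48 min

9.80 hours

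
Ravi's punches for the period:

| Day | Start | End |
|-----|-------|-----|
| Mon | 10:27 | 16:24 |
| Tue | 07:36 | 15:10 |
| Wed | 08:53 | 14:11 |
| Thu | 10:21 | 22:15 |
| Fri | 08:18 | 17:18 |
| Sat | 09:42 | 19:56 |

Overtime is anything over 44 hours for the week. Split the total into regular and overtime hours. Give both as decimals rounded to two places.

Mon: 10:27–16:24 = 5 h 57 min
Tue: 07:36–15:10 = 7 h 34 min
Wed: 08:53–14:11 = 5 h 18 min
Thu: 10:21–22:15 = 11 h 54 min
Fri: 08:18–17:18 = 9 h 0 min
Sat: 09:42–19:56 = 10 h 14 min
Total worked: 49 h 57 min = 49.95 h.
Threshold 44 h → overtime 5 h 57 min, regular 44 h 0 min.

Regular 44.00 hours, overtime 5.95 hours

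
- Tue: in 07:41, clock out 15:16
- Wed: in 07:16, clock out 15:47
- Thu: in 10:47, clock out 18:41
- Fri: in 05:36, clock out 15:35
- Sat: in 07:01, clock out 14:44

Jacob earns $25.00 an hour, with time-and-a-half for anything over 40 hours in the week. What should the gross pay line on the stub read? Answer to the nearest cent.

Tue: 07:41–15:16 = 7 h 35 min
Wed: 07:16–15:47 = 8 h 31 min
Thu: 10:47–18:41 = 7 h 54 min
Fri: 05:36–15:35 = 9 h 59 min
Sat: 07:01–14:44 = 7 h 43 min
Total worked: 41 h 42 min = 2502 min.
Regular 40 h 0 min = 2400 min at $25.00/h; overtime 1 h 42 min = 102 min at $37.50/h.
Pay = (2400 × $25.00 + 102 × $37.50) ÷ 60 = $1063.75.

$1063.75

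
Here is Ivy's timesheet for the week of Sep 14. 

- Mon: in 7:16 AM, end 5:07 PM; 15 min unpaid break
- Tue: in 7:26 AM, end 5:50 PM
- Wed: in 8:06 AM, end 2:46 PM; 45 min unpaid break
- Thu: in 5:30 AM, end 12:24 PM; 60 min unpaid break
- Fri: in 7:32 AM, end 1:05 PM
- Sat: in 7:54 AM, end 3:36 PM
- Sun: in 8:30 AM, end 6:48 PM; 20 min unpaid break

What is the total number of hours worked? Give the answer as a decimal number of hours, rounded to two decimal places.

Mon: 7:16 AM–5:07 PM = 9 h 51 min; less 15 min break → 9 h 36 min
Tue: 7:26 AM–5:50 PM = 10 h 24 min
Wed: 8:06 AM–2:46 PM = 6 h 40 min; less 45 min break → 5 h 55 min
Thu: 5:30 AM–12:24 PM = 6 h 54 min; less 60 min break → 5 h 54 min
Fri: 7:32 AM–1:05 PM = 5 h 33 min
Sat: 7:54 AM–3:36 PM = 7 h 42 min
Sun: 8:30 AM–6:48 PM = 10 h 18 min; less 20 min break → 9 h 58 min
Total: 9 h 36 min + 10 h 24 min + 5 h 55 min + 5 h 54 min + 5 h 33 min + 7 h 42 min + 9 h 58 min = 55 h 2 min.

55.03 hours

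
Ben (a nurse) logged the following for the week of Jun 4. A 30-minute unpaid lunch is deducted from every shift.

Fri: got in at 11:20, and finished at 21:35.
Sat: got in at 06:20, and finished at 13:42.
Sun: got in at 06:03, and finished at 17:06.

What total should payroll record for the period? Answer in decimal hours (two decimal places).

Fri: 11:20–21:35 = 10 h 15 min; less 30 min break → 9 h 45 min
Sat: 06:20–13:42 = 7 h 22 min; less 30 min break → 6 h 52 min
Sun: 06:03–17:06 = 11 h 3 min; less 30 min break → 10 h 33 min
Total: 9 h 45 min + 6 h 52 min + 10 h 33 min = 27 h 10 min.

27.17 hours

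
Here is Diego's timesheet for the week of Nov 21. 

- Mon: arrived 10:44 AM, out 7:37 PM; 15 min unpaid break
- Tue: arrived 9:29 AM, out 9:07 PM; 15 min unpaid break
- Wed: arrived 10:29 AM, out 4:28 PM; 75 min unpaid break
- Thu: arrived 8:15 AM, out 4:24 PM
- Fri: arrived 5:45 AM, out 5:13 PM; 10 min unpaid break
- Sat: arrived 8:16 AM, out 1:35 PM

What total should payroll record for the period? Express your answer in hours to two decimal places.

Mon: 10:44 AM–7:37 PM = 8 h 53 min; less 15 min break → 8 h 38 min
Tue: 9:29 AM–9:07 PM = 11 h 38 min; less 15 min break → 11 h 23 min
Wed: 10:29 AM–4:28 PM = 5 h 59 min; less 75 min break → 4 h 44 min
Thu: 8:15 AM–4:24 PM = 8 h 9 min
Fri: 5:45 AM–5:13 PM = 11 h 28 min; less 10 min break → 11 h 18 min
Sat: 8:16 AM–1:35 PM = 5 h 19 min
Total: 8 h 38 min + 11 h 23 min + 4 h 44 min + 8 h 9 min + 11 h 18 min + 5 h 19 min = 49 h 31 min.

49.52 hours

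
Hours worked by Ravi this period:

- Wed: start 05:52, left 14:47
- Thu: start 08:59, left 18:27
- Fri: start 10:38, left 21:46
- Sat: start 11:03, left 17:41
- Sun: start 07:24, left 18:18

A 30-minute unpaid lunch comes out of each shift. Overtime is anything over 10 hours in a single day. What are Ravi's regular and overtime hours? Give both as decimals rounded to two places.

Regular 43.52 hours, overtime 1.03 hours

Wed: 05:52–14:47 = 8 h 55 min; less 30 min break → 8 h 25 min
Thu: 08:59–18:27 = 9 h 28 min; less 30 min break → 8 h 58 min
Fri: 10:38–21:46 = 11 h 8 min; less 30 min break → 10 h 38 min
Sat: 11:03–17:41 = 6 h 38 min; less 30 min break → 6 h 8 min
Sun: 07:24–18:18 = 10 h 54 min; less 30 min break → 10 h 24 min
Wed reg 8 h 25 min / OT 0 h 0 min; Thu reg 8 h 58 min / OT 0 h 0 min; Fri reg 10 h 0 min / OT 0 h 38 min; Sat reg 6 h 8 min / OT 0 h 0 min; Sun reg 10 h 0 min / OT 0 h 24 min.
Totals: regular 43 h 31 min, overtime 1 h 2 min.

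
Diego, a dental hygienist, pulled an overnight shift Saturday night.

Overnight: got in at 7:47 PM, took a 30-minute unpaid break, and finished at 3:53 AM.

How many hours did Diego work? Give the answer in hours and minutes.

Overnight: 7:47 PM → midnight = 4 h 13 min; midnight → 3:53 AM = 3 h 53 min; span 8 h 6 min; less 30 min break → 7 h 36 min

7 h 36 min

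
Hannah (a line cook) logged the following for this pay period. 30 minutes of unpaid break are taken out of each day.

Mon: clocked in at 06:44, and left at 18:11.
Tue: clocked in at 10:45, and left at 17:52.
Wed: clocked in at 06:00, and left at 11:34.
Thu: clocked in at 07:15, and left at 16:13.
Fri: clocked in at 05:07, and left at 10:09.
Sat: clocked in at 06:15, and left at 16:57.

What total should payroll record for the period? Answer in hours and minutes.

45 h 50 min

Mon: 06:44–18:11 = 11 h 27 min; less 30 min break → 10 h 57 min
Tue: 10:45–17:52 = 7 h 7 min; less 30 min break → 6 h 37 min
Wed: 06:00–11:34 = 5 h 34 min; less 30 min break → 5 h 4 min
Thu: 07:15–16:13 = 8 h 58 min; less 30 min break → 8 h 28 min
Fri: 05:07–10:09 = 5 h 2 min; less 30 min break → 4 h 32 min
Sat: 06:15–16:57 = 10 h 42 min; less 30 min break → 10 h 12 min
Total: 10 h 57 min + 6 h 37 min + 5 h 4 min + 8 h 28 min + 4 h 32 min + 10 h 12 min = 45 h 50 min.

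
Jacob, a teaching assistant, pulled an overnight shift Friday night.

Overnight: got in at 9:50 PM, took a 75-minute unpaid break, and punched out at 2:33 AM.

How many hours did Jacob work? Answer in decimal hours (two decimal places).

Overnight: 9:50 PM → midnight = 2 h 10 min; midnight → 2:33 AM = 2 h 33 min; span 4 h 43 min; less 75 min break → 3 h 28 min

3.47 hours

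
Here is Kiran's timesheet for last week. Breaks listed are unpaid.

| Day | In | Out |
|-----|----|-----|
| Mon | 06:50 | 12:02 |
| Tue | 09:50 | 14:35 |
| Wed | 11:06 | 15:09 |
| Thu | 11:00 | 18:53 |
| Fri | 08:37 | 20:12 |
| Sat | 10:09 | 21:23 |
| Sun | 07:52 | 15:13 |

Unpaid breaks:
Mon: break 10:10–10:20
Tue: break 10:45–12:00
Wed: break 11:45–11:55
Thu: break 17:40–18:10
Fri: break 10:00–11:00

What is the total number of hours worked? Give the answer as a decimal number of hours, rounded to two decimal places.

48.97 hours

Mon: 06:50–12:02 = 5 h 12 min; less 10 min break → 5 h 2 min
Tue: 09:50–14:35 = 4 h 45 min; less 75 min break → 3 h 30 min
Wed: 11:06–15:09 = 4 h 3 min; less 10 min break → 3 h 53 min
Thu: 11:00–18:53 = 7 h 53 min; less 30 min break → 7 h 23 min
Fri: 08:37–20:12 = 11 h 35 min; less 60 min break → 10 h 35 min
Sat: 10:09–21:23 = 11 h 14 min
Sun: 07:52–15:13 = 7 h 21 min
Total: 5 h 2 min + 3 h 30 min + 3 h 53 min + 7 h 23 min + 10 h 35 min + 11 h 14 min + 7 h 21 min = 48 h 58 min.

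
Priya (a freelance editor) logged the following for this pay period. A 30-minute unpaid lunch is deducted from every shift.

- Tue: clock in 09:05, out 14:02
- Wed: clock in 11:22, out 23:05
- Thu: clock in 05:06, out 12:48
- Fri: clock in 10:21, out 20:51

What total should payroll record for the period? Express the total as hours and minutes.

32 h 52 min

Tue: 09:05–14:02 = 4 h 57 min; less 30 min break → 4 h 27 min
Wed: 11:22–23:05 = 11 h 43 min; less 30 min break → 11 h 13 min
Thu: 05:06–12:48 = 7 h 42 min; less 30 min break → 7 h 12 min
Fri: 10:21–20:51 = 10 h 30 min; less 30 min break → 10 h 0 min
Total: 4 h 27 min + 11 h 13 min + 7 h 12 min + 10 h 0 min = 32 h 52 min.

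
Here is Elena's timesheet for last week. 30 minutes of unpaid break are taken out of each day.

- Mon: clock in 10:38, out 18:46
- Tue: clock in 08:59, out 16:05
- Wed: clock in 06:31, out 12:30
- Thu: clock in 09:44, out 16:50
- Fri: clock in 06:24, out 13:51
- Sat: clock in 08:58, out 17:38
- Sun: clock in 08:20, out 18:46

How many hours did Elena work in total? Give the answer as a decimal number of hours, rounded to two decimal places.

Mon: 10:38–18:46 = 8 h 8 min; less 30 min break → 7 h 38 min
Tue: 08:59–16:05 = 7 h 6 min; less 30 min break → 6 h 36 min
Wed: 06:31–12:30 = 5 h 59 min; less 30 min break → 5 h 29 min
Thu: 09:44–16:50 = 7 h 6 min; less 30 min break → 6 h 36 min
Fri: 06:24–13:51 = 7 h 27 min; less 30 min break → 6 h 57 min
Sat: 08:58–17:38 = 8 h 40 min; less 30 min break → 8 h 10 min
Sun: 08:20–18:46 = 10 h 26 min; less 30 min break → 9 h 56 min
Total: 7 h 38 min + 6 h 36 min + 5 h 29 min + 6 h 36 min + 6 h 57 min + 8 h 10 min + 9 h 56 min = 51 h 22 min.

51.37 hours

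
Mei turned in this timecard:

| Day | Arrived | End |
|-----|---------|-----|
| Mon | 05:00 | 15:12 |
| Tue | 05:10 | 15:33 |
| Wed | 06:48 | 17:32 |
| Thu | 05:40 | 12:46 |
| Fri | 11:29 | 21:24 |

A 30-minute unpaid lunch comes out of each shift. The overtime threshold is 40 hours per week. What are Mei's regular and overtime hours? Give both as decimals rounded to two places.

Mon: 05:00–15:12 = 10 h 12 min; less 30 min break → 9 h 42 min
Tue: 05:10–15:33 = 10 h 23 min; less 30 min break → 9 h 53 min
Wed: 06:48–17:32 = 10 h 44 min; less 30 min break → 10 h 14 min
Thu: 05:40–12:46 = 7 h 6 min; less 30 min break → 6 h 36 min
Fri: 11:29–21:24 = 9 h 55 min; less 30 min break → 9 h 25 min
Total worked: 45 h 50 min = 45.83 h.
Threshold 40 h → overtime 5 h 50 min, regular 40 h 0 min.

Regular 40.00 hours, overtime 5.83 hours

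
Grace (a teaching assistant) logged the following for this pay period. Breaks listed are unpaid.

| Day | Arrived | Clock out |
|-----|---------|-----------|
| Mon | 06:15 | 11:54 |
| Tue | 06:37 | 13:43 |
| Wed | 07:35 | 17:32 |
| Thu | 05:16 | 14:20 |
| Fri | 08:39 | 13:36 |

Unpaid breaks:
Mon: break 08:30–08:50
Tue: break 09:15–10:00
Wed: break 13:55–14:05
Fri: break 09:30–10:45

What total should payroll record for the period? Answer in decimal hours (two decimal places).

34.22 hours

Mon: 06:15–11:54 = 5 h 39 min; less 20 min break → 5 h 19 min
Tue: 06:37–13:43 = 7 h 6 min; less 45 min break → 6 h 21 min
Wed: 07:35–17:32 = 9 h 57 min; less 10 min break → 9 h 47 min
Thu: 05:16–14:20 = 9 h 4 min
Fri: 08:39–13:36 = 4 h 57 min; less 75 min break → 3 h 42 min
Total: 5 h 19 min + 6 h 21 min + 9 h 47 min + 9 h 4 min + 3 h 42 min = 34 h 13 min.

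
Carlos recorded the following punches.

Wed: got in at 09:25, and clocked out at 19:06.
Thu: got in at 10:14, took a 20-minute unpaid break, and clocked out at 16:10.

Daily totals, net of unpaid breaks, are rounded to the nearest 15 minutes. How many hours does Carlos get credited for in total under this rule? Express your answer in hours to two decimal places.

Wed: 09:25–19:06 = 9 h 41 min → rounds to 9 h 45 min
Thu: 10:14–16:10 = 5 h 56 min − 20 min = 5 h 36 min → rounds to 5 h 30 min
Total credited: 15 h 15 min.

15.25 hours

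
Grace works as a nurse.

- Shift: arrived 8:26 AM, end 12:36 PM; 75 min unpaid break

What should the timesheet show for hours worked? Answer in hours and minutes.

Shift: 8:26 AM–12:36 PM = 4 h 10 min; less 75 min break → 2 h 55 min

2 h 55 min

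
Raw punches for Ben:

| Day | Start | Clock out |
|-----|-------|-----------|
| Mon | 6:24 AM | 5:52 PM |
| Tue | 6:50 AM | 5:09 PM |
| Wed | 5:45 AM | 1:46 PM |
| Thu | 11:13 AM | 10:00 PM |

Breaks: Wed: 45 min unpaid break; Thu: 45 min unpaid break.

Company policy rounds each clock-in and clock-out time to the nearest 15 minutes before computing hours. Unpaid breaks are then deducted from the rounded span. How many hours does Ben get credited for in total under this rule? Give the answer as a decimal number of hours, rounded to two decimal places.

Mon: in 6:24 AM→6:30 AM, out 5:52 PM→5:45 PM; 11 h 15 min
Tue: in 6:50 AM→6:45 AM, out 5:09 PM→5:15 PM; 10 h 30 min
Wed: in 5:45 AM→5:45 AM, out 1:46 PM→1:45 PM; 8 h 0 min − 45 min = 7 h 15 min
Thu: in 11:13 AM→11:15 AM, out 10:00 PM→10:00 PM; 10 h 45 min − 45 min = 10 h 0 min
Total credited: 39 h 0 min.

39.00 hours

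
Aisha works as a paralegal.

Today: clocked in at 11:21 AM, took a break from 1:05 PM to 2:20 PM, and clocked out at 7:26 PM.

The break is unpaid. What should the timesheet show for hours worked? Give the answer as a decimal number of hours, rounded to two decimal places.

6.83 hours

Today: 11:21 AM–7:26 PM = 8 h 5 min; less 75 min break → 6 h 50 min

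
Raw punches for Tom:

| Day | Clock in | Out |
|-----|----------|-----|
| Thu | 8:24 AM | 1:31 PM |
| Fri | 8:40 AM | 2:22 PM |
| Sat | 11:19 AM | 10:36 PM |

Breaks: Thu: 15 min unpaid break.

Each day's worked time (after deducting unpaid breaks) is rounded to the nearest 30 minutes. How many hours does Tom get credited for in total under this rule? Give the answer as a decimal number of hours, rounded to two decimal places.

22.00 hours

Thu: 8:24 AM–1:31 PM = 5 h 7 min − 15 min = 4 h 52 min → rounds to 5 h 0 min
Fri: 8:40 AM–2:22 PM = 5 h 42 min → rounds to 5 h 30 min
Sat: 11:19 AM–10:36 PM = 11 h 17 min → rounds to 11 h 30 min
Total credited: 22 h 0 min.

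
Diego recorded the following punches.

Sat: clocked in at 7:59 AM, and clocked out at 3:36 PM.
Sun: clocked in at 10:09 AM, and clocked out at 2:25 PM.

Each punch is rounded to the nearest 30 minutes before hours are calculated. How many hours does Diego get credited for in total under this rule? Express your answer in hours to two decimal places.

Sat: in 7:59 AM→8:00 AM, out 3:36 PM→3:30 PM; 7 h 30 min
Sun: in 10:09 AM→10:00 AM, out 2:25 PM→2:30 PM; 4 h 30 min
Total credited: 12 h 0 min.

12.00 hours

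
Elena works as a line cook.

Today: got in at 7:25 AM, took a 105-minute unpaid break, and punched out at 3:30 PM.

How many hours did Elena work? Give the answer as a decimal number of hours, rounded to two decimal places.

Today: 7:25 AM–3:30 PM = 8 h 5 min; less 105 min break → 6 h 20 min

6.33 hours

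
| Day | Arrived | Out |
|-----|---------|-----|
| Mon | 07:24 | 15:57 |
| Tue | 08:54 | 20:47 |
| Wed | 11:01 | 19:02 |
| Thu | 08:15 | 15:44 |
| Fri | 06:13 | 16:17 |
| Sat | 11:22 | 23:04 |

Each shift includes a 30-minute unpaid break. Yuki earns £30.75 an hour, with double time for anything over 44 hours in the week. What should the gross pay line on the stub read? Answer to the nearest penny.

£2011.05

Mon: 07:24–15:57 = 8 h 33 min; less 30 min break → 8 h 3 min
Tue: 08:54–20:47 = 11 h 53 min; less 30 min break → 11 h 23 min
Wed: 11:01–19:02 = 8 h 1 min; less 30 min break → 7 h 31 min
Thu: 08:15–15:44 = 7 h 29 min; less 30 min break → 6 h 59 min
Fri: 06:13–16:17 = 10 h 4 min; less 30 min break → 9 h 34 min
Sat: 11:22–23:04 = 11 h 42 min; less 30 min break → 11 h 12 min
Total worked: 54 h 42 min = 3282 min.
Regular 44 h 0 min = 2640 min at £30.75/h; overtime 10 h 42 min = 642 min at £61.50/h.
Pay = (2640 × £30.75 + 642 × £61.50) ÷ 60 = £2011.05.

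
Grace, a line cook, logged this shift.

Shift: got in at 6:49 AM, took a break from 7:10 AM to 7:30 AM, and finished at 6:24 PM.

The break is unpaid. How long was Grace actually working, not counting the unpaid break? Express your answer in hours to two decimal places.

Shift: 6:49 AM–6:24 PM = 11 h 35 min; less 20 min break → 11 h 15 min

11.25 hours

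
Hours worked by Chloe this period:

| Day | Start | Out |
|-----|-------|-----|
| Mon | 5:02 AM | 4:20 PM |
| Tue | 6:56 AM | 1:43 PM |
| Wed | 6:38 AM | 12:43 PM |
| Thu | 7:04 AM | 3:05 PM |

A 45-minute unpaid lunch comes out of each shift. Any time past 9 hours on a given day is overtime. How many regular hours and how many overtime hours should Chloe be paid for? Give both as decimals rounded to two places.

Regular 27.63 hours, overtime 1.55 hours

Mon: 5:02 AM–4:20 PM = 11 h 18 min; less 45 min break → 10 h 33 min
Tue: 6:56 AM–1:43 PM = 6 h 47 min; less 45 min break → 6 h 2 min
Wed: 6:38 AM–12:43 PM = 6 h 5 min; less 45 min break → 5 h 20 min
Thu: 7:04 AM–3:05 PM = 8 h 1 min; less 45 min break → 7 h 16 min
Mon reg 9 h 0 min / OT 1 h 33 min; Tue reg 6 h 2 min / OT 0 h 0 min; Wed reg 5 h 20 min / OT 0 h 0 min; Thu reg 7 h 16 min / OT 0 h 0 min.
Totals: regular 27 h 38 min, overtime 1 h 33 min.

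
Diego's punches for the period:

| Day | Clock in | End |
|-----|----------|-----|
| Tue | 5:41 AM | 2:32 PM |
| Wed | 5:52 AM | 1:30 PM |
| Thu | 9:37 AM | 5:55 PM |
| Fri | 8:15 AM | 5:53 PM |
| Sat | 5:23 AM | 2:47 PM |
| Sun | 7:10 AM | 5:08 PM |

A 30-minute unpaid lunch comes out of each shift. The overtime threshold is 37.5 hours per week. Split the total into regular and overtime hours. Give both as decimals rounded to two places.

Tue: 5:41 AM–2:32 PM = 8 h 51 min; less 30 min break → 8 h 21 min
Wed: 5:52 AM–1:30 PM = 7 h 38 min; less 30 min break → 7 h 8 min
Thu: 9:37 AM–5:55 PM = 8 h 18 min; less 30 min break → 7 h 48 min
Fri: 8:15 AM–5:53 PM = 9 h 38 min; less 30 min break → 9 h 8 min
Sat: 5:23 AM–2:47 PM = 9 h 24 min; less 30 min break → 8 h 54 min
Sun: 7:10 AM–5:08 PM = 9 h 58 min; less 30 min break → 9 h 28 min
Total worked: 50 h 47 min = 50.78 h.
Threshold 37.5 h → overtime 13 h 17 min, regular 37 h 30 min.

Regular 37.50 hours, overtime 13.28 hours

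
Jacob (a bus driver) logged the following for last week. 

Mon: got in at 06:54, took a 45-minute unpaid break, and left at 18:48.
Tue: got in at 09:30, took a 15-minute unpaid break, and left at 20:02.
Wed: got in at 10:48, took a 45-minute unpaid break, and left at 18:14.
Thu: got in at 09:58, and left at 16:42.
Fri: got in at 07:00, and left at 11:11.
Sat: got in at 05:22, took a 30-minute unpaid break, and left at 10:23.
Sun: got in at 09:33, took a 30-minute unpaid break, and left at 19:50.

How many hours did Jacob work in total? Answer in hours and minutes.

53 h 20 min

Mon: 06:54–18:48 = 11 h 54 min; less 45 min break → 11 h 9 min
Tue: 09:30–20:02 = 10 h 32 min; less 15 min break → 10 h 17 min
Wed: 10:48–18:14 = 7 h 26 min; less 45 min break → 6 h 41 min
Thu: 09:58–16:42 = 6 h 44 min
Fri: 07:00–11:11 = 4 h 11 min
Sat: 05:22–10:23 = 5 h 1 min; less 30 min break → 4 h 31 min
Sun: 09:33–19:50 = 10 h 17 min; less 30 min break → 9 h 47 min
Total: 11 h 9 min + 10 h 17 min + 6 h 41 min + 6 h 44 min + 4 h 11 min + 4 h 31 min + 9 h 47 min = 53 h 20 min.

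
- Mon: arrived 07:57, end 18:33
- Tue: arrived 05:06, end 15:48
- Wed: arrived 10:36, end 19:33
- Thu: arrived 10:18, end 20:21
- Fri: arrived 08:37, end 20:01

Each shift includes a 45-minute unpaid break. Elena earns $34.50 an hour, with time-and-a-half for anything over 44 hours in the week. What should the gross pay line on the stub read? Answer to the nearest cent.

Mon: 07:57–18:33 = 10 h 36 min; less 45 min break → 9 h 51 min
Tue: 05:06–15:48 = 10 h 42 min; less 45 min break → 9 h 57 min
Wed: 10:36–19:33 = 8 h 57 min; less 45 min break → 8 h 12 min
Thu: 10:18–20:21 = 10 h 3 min; less 45 min break → 9 h 18 min
Fri: 08:37–20:01 = 11 h 24 min; less 45 min break → 10 h 39 min
Total worked: 47 h 57 min = 2877 min.
Regular 44 h 0 min = 2640 min at $34.50/h; overtime 3 h 57 min = 237 min at $51.75/h.
Pay = (2640 × $34.50 + 237 × $51.75) ÷ 60 = $1722.41.

$1722.41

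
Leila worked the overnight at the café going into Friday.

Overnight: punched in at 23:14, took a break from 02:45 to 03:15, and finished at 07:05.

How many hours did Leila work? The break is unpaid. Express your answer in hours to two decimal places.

Overnight: 23:14 → midnight = 0 h 46 min; midnight → 07:05 = 7 h 5 min; span 7 h 51 min; less 30 min break → 7 h 21 min

7.35 hours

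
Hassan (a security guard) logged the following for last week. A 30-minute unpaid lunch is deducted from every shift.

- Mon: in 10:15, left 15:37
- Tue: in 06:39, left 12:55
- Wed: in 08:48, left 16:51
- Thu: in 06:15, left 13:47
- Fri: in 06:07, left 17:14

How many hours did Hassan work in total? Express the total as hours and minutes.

Mon: 10:15–15:37 = 5 h 22 min; less 30 min break → 4 h 52 min
Tue: 06:39–12:55 = 6 h 16 min; less 30 min break → 5 h 46 min
Wed: 08:48–16:51 = 8 h 3 min; less 30 min break → 7 h 33 min
Thu: 06:15–13:47 = 7 h 32 min; less 30 min break → 7 h 2 min
Fri: 06:07–17:14 = 11 h 7 min; less 30 min break → 10 h 37 min
Total: 4 h 52 min + 5 h 46 min + 7 h 33 min + 7 h 2 min + 10 h 37 min = 35 h 50 min.

35 h 50 min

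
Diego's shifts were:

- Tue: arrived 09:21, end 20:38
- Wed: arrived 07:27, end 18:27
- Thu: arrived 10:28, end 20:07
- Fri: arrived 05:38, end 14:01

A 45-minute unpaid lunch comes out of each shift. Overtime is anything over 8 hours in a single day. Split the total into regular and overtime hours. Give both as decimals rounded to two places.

Regular 31.63 hours, overtime 5.68 hours

Tue: 09:21–20:38 = 11 h 17 min; less 45 min break → 10 h 32 min
Wed: 07:27–18:27 = 11 h 0 min; less 45 min break → 10 h 15 min
Thu: 10:28–20:07 = 9 h 39 min; less 45 min break → 8 h 54 min
Fri: 05:38–14:01 = 8 h 23 min; less 45 min break → 7 h 38 min
Tue reg 8 h 0 min / OT 2 h 32 min; Wed reg 8 h 0 min / OT 2 h 15 min; Thu reg 8 h 0 min / OT 0 h 54 min; Fri reg 7 h 38 min / OT 0 h 0 min.
Totals: regular 31 h 38 min, overtime 5 h 41 min.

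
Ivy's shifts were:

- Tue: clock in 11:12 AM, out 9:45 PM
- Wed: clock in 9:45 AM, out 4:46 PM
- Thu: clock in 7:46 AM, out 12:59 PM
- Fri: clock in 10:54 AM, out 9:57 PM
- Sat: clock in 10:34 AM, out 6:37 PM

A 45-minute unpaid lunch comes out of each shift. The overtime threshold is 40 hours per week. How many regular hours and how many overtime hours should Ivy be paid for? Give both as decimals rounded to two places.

Regular 38.13 hours, overtime 0.00 hours

Tue: 11:12 AM–9:45 PM = 10 h 33 min; less 45 min break → 9 h 48 min
Wed: 9:45 AM–4:46 PM = 7 h 1 min; less 45 min break → 6 h 16 min
Thu: 7:46 AM–12:59 PM = 5 h 13 min; less 45 min break → 4 h 28 min
Fri: 10:54 AM–9:57 PM = 11 h 3 min; less 45 min break → 10 h 18 min
Sat: 10:34 AM–6:37 PM = 8 h 3 min; less 45 min break → 7 h 18 min
Total worked: 38 h 8 min = 38.13 h.
Threshold 40 h → overtime 0 h 0 min, regular 38 h 8 min.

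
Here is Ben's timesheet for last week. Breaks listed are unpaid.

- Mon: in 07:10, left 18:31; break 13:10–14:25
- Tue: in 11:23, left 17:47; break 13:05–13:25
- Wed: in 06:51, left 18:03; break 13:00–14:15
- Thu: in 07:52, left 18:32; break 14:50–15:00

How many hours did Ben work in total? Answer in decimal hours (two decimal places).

Mon: 07:10–18:31 = 11 h 21 min; less 75 min break → 10 h 6 min
Tue: 11:23–17:47 = 6 h 24 min; less 20 min break → 6 h 4 min
Wed: 06:51–18:03 = 11 h 12 min; less 75 min break → 9 h 57 min
Thu: 07:52–18:32 = 10 h 40 min; less 10 min break → 10 h 30 min
Total: 10 h 6 min + 6 h 4 min + 9 h 57 min + 10 h 30 min = 36 h 37 min.

36.62 hours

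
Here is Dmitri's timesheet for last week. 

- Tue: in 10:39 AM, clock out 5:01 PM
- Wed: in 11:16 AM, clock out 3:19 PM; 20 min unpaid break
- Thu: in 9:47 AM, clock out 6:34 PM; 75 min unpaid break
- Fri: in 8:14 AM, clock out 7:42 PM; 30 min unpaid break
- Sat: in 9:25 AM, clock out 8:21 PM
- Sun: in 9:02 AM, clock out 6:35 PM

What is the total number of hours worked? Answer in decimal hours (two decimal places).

Tue: 10:39 AM–5:01 PM = 6 h 22 min
Wed: 11:16 AM–3:19 PM = 4 h 3 min; less 20 min break → 3 h 43 min
Thu: 9:47 AM–6:34 PM = 8 h 47 min; less 75 min break → 7 h 32 min
Fri: 8:14 AM–7:42 PM = 11 h 28 min; less 30 min break → 10 h 58 min
Sat: 9:25 AM–8:21 PM = 10 h 56 min
Sun: 9:02 AM–6:35 PM = 9 h 33 min
Total: 6 h 22 min + 3 h 43 min + 7 h 32 min + 10 h 58 min + 10 h 56 min + 9 h 33 min = 49 h 4 min.

49.07 hours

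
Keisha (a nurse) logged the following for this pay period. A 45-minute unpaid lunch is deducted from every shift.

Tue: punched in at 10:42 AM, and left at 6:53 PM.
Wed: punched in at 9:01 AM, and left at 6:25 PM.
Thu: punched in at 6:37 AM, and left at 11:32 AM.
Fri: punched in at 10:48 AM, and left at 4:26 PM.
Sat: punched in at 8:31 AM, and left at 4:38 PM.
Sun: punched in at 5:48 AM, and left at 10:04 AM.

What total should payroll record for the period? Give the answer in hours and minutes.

36 h 1 min

Tue: 10:42 AM–6:53 PM = 8 h 11 min; less 45 min break → 7 h 26 min
Wed: 9:01 AM–6:25 PM = 9 h 24 min; less 45 min break → 8 h 39 min
Thu: 6:37 AM–11:32 AM = 4 h 55 min; less 45 min break → 4 h 10 min
Fri: 10:48 AM–4:26 PM = 5 h 38 min; less 45 min break → 4 h 53 min
Sat: 8:31 AM–4:38 PM = 8 h 7 min; less 45 min break → 7 h 22 min
Sun: 5:48 AM–10:04 AM = 4 h 16 min; less 45 min break → 3 h 31 min
Total: 7 h 26 min + 8 h 39 min + 4 h 10 min + 4 h 53 min + 7 h 22 min + 3 h 31 min = 36 h 1 min.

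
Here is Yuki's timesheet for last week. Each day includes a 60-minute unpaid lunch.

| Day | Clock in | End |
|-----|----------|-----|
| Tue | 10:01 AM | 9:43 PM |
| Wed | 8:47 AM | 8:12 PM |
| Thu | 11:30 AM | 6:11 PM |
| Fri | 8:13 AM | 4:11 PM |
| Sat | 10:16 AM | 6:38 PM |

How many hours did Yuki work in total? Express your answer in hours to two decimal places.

41.13 hours

Tue: 10:01 AM–9:43 PM = 11 h 42 min; less 60 min break → 10 h 42 min
Wed: 8:47 AM–8:12 PM = 11 h 25 min; less 60 min break → 10 h 25 min
Thu: 11:30 AM–6:11 PM = 6 h 41 min; less 60 min break → 5 h 41 min
Fri: 8:13 AM–4:11 PM = 7 h 58 min; less 60 min break → 6 h 58 min
Sat: 10:16 AM–6:38 PM = 8 h 22 min; less 60 min break → 7 h 22 min
Total: 10 h 42 min + 10 h 25 min + 5 h 41 min + 6 h 58 min + 7 h 22 min = 41 h 8 min.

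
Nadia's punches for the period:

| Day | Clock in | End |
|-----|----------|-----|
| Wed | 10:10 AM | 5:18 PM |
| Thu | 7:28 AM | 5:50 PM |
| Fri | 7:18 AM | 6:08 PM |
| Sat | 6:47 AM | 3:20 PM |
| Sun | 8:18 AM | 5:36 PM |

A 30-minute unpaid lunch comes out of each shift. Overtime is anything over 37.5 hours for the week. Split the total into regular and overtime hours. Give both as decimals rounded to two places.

Regular 37.50 hours, overtime 6.18 hours

Wed: 10:10 AM–5:18 PM = 7 h 8 min; less 30 min break → 6 h 38 min
Thu: 7:28 AM–5:50 PM = 10 h 22 min; less 30 min break → 9 h 52 min
Fri: 7:18 AM–6:08 PM = 10 h 50 min; less 30 min break → 10 h 20 min
Sat: 6:47 AM–3:20 PM = 8 h 33 min; less 30 min break → 8 h 3 min
Sun: 8:18 AM–5:36 PM = 9 h 18 min; less 30 min break → 8 h 48 min
Total worked: 43 h 41 min = 43.68 h.
Threshold 37.5 h → overtime 6 h 11 min, regular 37 h 30 min.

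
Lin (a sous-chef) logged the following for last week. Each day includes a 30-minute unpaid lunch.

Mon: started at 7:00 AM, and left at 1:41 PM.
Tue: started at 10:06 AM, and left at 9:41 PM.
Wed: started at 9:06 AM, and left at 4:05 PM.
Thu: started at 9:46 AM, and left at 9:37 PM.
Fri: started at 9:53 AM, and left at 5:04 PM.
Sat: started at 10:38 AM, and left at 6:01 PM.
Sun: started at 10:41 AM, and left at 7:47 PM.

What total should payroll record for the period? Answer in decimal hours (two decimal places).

Mon: 7:00 AM–1:41 PM = 6 h 41 min; less 30 min break → 6 h 11 min
Tue: 10:06 AM–9:41 PM = 11 h 35 min; less 30 min break → 11 h 5 min
Wed: 9:06 AM–4:05 PM = 6 h 59 min; less 30 min break → 6 h 29 min
Thu: 9:46 AM–9:37 PM = 11 h 51 min; less 30 min break → 11 h 21 min
Fri: 9:53 AM–5:04 PM = 7 h 11 min; less 30 min break → 6 h 41 min
Sat: 10:38 AM–6:01 PM = 7 h 23 min; less 30 min break → 6 h 53 min
Sun: 10:41 AM–7:47 PM = 9 h 6 min; less 30 min break → 8 h 36 min
Total: 6 h 11 min + 11 h 5 min + 6 h 29 min + 11 h 21 min + 6 h 41 min + 6 h 53 min + 8 h 36 min = 57 h 16 min.

57.27 hours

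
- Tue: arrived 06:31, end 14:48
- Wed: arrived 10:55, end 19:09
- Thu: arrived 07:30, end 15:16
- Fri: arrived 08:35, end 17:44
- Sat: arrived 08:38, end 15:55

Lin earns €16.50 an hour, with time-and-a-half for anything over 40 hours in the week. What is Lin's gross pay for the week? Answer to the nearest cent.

€677.74

Tue: 06:31–14:48 = 8 h 17 min
Wed: 10:55–19:09 = 8 h 14 min
Thu: 07:30–15:16 = 7 h 46 min
Fri: 08:35–17:44 = 9 h 9 min
Sat: 08:38–15:55 = 7 h 17 min
Total worked: 40 h 43 min = 2443 min.
Regular 40 h 0 min = 2400 min at €16.50/h; overtime 0 h 43 min = 43 min at €24.75/h.
Pay = (2400 × €16.50 + 43 × €24.75) ÷ 60 = €677.74.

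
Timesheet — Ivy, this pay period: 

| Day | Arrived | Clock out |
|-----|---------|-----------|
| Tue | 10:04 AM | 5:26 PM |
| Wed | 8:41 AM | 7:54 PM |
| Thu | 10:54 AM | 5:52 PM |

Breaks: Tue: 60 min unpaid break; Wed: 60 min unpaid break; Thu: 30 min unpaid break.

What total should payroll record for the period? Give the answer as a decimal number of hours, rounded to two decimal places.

23.05 hours

Tue: 10:04 AM–5:26 PM = 7 h 22 min; less 60 min break → 6 h 22 min
Wed: 8:41 AM–7:54 PM = 11 h 13 min; less 60 min break → 10 h 13 min
Thu: 10:54 AM–5:52 PM = 6 h 58 min; less 30 min break → 6 h 28 min
Total: 6 h 22 min + 10 h 13 min + 6 h 28 min = 23 h 3 min.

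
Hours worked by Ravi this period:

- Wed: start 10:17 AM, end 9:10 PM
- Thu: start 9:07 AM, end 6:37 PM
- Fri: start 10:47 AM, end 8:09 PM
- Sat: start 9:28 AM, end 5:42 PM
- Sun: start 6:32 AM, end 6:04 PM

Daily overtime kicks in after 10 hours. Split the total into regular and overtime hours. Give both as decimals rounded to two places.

Wed: 10:17 AM–9:10 PM = 10 h 53 min
Thu: 9:07 AM–6:37 PM = 9 h 30 min
Fri: 10:47 AM–8:09 PM = 9 h 22 min
Sat: 9:28 AM–5:42 PM = 8 h 14 min
Sun: 6:32 AM–6:04 PM = 11 h 32 min
Wed reg 10 h 0 min / OT 0 h 53 min; Thu reg 9 h 30 min / OT 0 h 0 min; Fri reg 9 h 22 min / OT 0 h 0 min; Sat reg 8 h 14 min / OT 0 h 0 min; Sun reg 10 h 0 min / OT 1 h 32 min.
Totals: regular 47 h 6 min, overtime 2 h 25 min.

Regular 47.10 hours, overtime 2.42 hours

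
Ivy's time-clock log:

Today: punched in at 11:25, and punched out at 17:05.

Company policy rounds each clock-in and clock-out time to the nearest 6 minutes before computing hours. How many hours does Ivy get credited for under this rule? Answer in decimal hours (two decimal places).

Today: in 11:25→11:24, out 17:05→17:06; 5 h 42 min

5.70 hours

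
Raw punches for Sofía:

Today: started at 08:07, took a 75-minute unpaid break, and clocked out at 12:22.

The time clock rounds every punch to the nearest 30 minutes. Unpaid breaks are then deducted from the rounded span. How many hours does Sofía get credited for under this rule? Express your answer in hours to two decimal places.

3.25 hours

Today: in 08:07→08:00, out 12:22→12:30; 4 h 30 min − 75 min = 3 h 15 min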